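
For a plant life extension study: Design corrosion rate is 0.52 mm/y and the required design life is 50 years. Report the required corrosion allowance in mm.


Corrosion allowance = CR × design life
CA = 0.52 * 50 = 26.0 mm

26.0 mm


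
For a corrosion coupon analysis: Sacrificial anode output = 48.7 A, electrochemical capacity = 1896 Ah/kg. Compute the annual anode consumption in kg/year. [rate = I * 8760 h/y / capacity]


Annual consumption = current * hours per year / capacity
Rate = 48.7 * 8760 / 1896 = 225.0 kg/year

225.0 kg/year


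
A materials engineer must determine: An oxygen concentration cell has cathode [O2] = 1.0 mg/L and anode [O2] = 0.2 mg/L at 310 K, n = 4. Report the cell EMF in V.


Apply the Nernst concentration-cell relation: E = (RT/nF)*ln(C_cathode/C_anode)
RT/nF = 8.314*310/(4*96485) = 0.00667808 V
ln(1.0/0.2) = 1.60944
E = 0.00667808 * 1.60944 = 0.01075 V

0.01075 V


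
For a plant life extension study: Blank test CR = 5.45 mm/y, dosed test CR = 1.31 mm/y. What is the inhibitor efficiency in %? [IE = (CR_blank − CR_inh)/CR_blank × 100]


Apply the inhibitor-efficiency definition: IE = (CR_blank − CR_inh)/CR_blank × 100
IE = (5.45 − 1.31) / 5.45 × 100
IE = 4.14 / 5.45 × 100 = 76.0 %

76.0 %


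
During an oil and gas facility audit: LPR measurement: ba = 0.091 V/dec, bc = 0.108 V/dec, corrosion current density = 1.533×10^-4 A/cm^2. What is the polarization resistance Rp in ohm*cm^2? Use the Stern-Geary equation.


Apply the Stern-Geary equation: Rp = ba*bc / (2.303*icorr*(ba+bc))
ba*bc = 0.091*0.108 = 0.009828
ba+bc = 0.199; 2.303*icorr*(ba+bc) = 2.303*1.533×10^-4*0.199 = 7.025693×10^-5
Rp = 0.009828 / 7.025693×10^-5 = 139.9 ohm*cm^2

139.9 ohm*cm^2


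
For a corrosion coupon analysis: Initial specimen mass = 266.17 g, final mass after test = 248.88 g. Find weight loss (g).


Weight loss = initial − final
WL = 266.17 − 248.88 = 17.29 g

17.29 g


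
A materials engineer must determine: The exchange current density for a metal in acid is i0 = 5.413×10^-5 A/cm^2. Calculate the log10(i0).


i0 = 5.413×10^-5 A/cm^2
log10(i0) = -4.267

-4.267


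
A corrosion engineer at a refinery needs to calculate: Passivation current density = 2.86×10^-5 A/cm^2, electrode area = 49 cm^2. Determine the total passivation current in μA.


I = i_pass * A, then convert A → μA (×10^6)
I = 2.86×10^-5 * 49 * 10^6 = 1401.4 μA

1401.4 μA


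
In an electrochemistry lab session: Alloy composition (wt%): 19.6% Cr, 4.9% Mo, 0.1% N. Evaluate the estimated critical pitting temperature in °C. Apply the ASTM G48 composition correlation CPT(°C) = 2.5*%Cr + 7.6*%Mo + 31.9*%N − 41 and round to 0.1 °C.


Apply the ASTM G48 empirical CPT estimate: CPT(°C) = 2.5*%Cr + 7.6*%Mo + 31.9*%N − 41
2.5*19.6 = 49; 7.6*4.9 = 37.24; 31.9*0.1 = 3.19
CPT = 49 + 37.24 + 3.19 − 41 = 48.43 °C
Rounded to 0.1 °C: CPT ≈ 48.4 °C

48.4 °C


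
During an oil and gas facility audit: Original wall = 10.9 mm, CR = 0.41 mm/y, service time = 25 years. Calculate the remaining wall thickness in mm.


Remaining wall = original − CR × time
t = 10.9 − 0.41*25 = 10.9 − 10.25 = 0.65 mm

0.65 mm


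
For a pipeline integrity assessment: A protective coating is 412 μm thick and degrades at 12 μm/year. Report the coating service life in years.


Service life = thickness / degradation rate
Life = 412 / 12 = 34.3 years

34.3 years


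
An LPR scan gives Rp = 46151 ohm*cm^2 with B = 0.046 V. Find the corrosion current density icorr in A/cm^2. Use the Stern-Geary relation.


Apply the Stern-Geary relation: icorr = B / Rp
icorr = 0.046 / 46151 = 9.967×10^-7 A/cm^2

9.967×10^-7 A/cm^2


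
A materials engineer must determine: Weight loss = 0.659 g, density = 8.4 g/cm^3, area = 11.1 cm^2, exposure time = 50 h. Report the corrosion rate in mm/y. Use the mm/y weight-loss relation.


Apply the mm/y weight-loss relation: CR = 87600 * W / (D * A * T)
Numerator: 87600 * 0.659 = 57728.4
Denominator: 8.4 * 11.1 * 50 = 4662.0
CR = 57728.4 / 4662.0 = 12.38275 mm/y

12.38275 mm/y


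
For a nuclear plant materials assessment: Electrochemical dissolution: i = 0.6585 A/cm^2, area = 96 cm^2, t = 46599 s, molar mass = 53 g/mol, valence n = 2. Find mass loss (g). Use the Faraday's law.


Apply Faraday's law: m = i*A*t*M / (n*F)
Total charge passed Q = i*A*t = 0.6585*96*46599 = 2945802.384 C
m = Q*M/(n*F) = 2945802.384*53/(2*96485) = 809.077 g

809.077 g


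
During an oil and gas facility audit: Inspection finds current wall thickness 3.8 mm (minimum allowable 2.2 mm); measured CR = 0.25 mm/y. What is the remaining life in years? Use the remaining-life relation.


Apply the remaining-life relation: RL = (t_current − t_min) / CR
RL = (3.8 − 2.2) / 0.25 = 1.6 / 0.25 = 6.4 years

6.4 years


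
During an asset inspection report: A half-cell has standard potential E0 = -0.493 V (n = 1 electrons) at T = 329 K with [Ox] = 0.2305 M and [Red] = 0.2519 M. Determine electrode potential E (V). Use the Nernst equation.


Apply the Nernst equation: E = E0 + (RT/nF)*ln([Ox]/[Red])
Step 1: RT/nF = 8.314*329/(1*96485) = 0.02834955 V
Step 2: [Ox]/[Red] = 0.2305/0.2519 = 0.915046
Step 3: ln(0.915046) = -0.088781
Step 4: correction = 0.02834955 * -0.088781 = -0.0025 V
E = -0.493 + -0.0025 = -0.4955 V

-0.4955 V


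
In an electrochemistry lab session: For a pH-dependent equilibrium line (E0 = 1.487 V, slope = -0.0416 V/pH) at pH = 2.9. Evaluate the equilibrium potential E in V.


Apply the Pourbaix line equation: E = E0 + slope*pH
E = 1.487 + (-0.0416)*2.9 = 1.487 + (-0.12064) = 1.36636 V
Rounded to 3 decimal places: E = 1.366 V

1.366 V


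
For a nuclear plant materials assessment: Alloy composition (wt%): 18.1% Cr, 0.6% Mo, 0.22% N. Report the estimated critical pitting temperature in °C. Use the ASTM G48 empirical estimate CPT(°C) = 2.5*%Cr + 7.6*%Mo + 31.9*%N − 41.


Apply the ASTM G48 empirical CPT estimate: CPT(°C) = 2.5*%Cr + 7.6*%Mo + 31.9*%N − 41
2.5*18.1 = 45.25; 7.6*0.6 = 4.56; 31.9*0.22 = 7.018
CPT = 45.25 + 4.56 + 7.018 − 41 = 15.828 °C
Rounded to 0.1 °C: CPT ≈ 15.8 °C

15.8 °C


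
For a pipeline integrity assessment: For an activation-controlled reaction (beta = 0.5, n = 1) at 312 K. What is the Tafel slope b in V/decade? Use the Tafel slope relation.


Apply the Tafel slope relation: b = 2.303*R*T/(beta*n*F)
Numerator: 2.303 * 8.314 * 312 = 5973.91
Denominator: 0.5 * 1 * 96485 = 48242.5
b = 5973.91 / 48242.5 = 0.1238 V/decade

0.1238 V/decade


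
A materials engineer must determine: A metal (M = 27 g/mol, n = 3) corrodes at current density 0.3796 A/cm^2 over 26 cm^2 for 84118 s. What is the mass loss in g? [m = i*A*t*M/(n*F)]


Apply Faraday's law: m = i*A*t*M / (n*F)
Total charge passed Q = i*A*t = 0.3796*26*84118 = 830211.0128 C
m = Q*M/(n*F) = 830211.0128*27/(3*96485) = 77.441 g

77.441 g


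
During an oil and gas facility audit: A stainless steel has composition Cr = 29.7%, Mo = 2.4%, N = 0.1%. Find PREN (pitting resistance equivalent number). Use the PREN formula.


Apply the PREN formula: PREN = Cr + 3.3*Mo + 16*N
PREN = 29.7 + 3.3*2.4 + 16*0.1
PREN = 29.7 + 7.92 + 1.6 = 39.22

39.22


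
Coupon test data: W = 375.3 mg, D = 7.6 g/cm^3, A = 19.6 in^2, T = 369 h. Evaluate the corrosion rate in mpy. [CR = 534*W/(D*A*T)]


Apply the mpy weight-loss relation: CR = 534 * W / (D * A * T)
Numerator: 534 * 375.3 = 200410.2
Denominator: 7.6 * 19.6 * 369 = 54966.24
CR = 200410.2 / 54966.24 = 3.646 mpy

3.646 mpy


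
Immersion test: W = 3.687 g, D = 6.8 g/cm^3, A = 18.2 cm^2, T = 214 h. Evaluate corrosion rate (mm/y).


Apply the mm/y weight-loss relation: CR = 87600 * W / (D * A * T)
Numerator: 87600 * 3.687 = 322981.2
Denominator: 6.8 * 18.2 * 214 = 26484.64
CR = 322981.2 / 26484.64 = 12.195038 mm/y

12.195038 mm/y


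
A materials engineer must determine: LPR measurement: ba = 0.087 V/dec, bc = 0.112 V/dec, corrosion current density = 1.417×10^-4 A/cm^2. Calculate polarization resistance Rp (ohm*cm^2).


Apply the Stern-Geary equation: Rp = ba*bc / (2.303*icorr*(ba+bc))
ba*bc = 0.087*0.112 = 0.009744
ba+bc = 0.199; 2.303*icorr*(ba+bc) = 2.303*1.417×10^-4*0.199 = 6.4940685×10^-5
Rp = 0.009744 / 6.4940685×10^-5 = 150.04 ohm*cm^2

150.04 ohm*cm^2


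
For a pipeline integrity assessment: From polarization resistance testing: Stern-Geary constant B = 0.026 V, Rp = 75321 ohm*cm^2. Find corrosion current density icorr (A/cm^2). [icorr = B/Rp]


Apply the Stern-Geary relation: icorr = B / Rp
icorr = 0.026 / 75321 = 3.452×10^-7 A/cm^2

3.452×10^-7 A/cm^2


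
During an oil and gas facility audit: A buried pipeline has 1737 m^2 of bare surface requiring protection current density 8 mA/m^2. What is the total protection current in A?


I = area * current density, then convert mA → A (÷1000)
I = 1737 * 8 / 1000 = 13.9 A

13.9 A


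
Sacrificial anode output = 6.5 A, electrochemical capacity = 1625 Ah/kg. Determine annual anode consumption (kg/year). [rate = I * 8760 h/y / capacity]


Annual consumption = current * hours per year / capacity
Rate = 6.5 * 8760 / 1625 = 35.0 kg/year

35.0 kg/year


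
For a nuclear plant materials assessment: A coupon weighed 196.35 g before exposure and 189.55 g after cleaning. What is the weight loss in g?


Weight loss = initial − final
WL = 196.35 − 189.55 = 6.8 g

6.8 g


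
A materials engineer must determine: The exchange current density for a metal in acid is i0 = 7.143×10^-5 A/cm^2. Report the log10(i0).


i0 = 7.143×10^-5 A/cm^2
log10(i0) = -4.146

-4.146


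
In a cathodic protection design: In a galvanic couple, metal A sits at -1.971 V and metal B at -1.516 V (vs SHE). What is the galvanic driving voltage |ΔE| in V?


Driving voltage is the absolute potential difference.
|ΔE| = |-1.971 − (-1.516)| = 0.455 V

0.455 V


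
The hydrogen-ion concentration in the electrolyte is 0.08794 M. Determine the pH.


pH = −log10[H+]
pH = −log10(0.08794) = 1.06

1.06


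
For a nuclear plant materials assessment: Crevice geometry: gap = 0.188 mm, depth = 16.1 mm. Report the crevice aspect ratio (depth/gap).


Aspect ratio = depth / gap
Ratio = 16.1 / 0.188 = 85.6

85.6


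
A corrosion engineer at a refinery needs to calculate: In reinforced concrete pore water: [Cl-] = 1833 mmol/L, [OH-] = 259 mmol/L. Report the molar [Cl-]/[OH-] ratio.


Threshold parameter = [Cl-] / [OH-] (molar basis; both in mmol/L, so units cancel)
Ratio = 1833 / 259 = 7.08

7.08


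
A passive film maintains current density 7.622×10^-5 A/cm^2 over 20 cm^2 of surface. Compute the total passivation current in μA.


I = i_pass * A, then convert A → μA (×10^6)
I = 7.622×10^-5 * 20 * 10^6 = 1524.4 μA

1524.4 μA


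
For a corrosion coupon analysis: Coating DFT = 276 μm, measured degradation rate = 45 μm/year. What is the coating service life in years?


Service life = thickness / degradation rate
Life = 276 / 45 = 6.1 years

6.1 years


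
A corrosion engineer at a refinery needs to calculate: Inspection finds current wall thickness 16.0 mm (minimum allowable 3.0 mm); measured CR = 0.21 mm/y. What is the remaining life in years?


Apply the remaining-life relation: RL = (t_current − t_min) / CR
RL = (16.0 − 3.0) / 0.21 = 13.0 / 0.21 = 61.9 years

61.9 years


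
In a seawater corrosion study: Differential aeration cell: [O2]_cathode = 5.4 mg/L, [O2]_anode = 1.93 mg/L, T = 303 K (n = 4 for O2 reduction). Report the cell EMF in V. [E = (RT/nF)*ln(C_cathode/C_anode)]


Apply the Nernst concentration-cell relation: E = (RT/nF)*ln(C_cathode/C_anode)
RT/nF = 8.314*303/(4*96485) = 0.00652729 V
ln(5.4/1.93) = 1.02888
E = 0.00652729 * 1.02888 = 0.00672 V

0.00672 V


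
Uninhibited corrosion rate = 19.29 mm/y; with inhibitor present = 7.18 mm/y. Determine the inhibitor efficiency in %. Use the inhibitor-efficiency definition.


Apply the inhibitor-efficiency definition: IE = (CR_blank − CR_inh)/CR_blank × 100
IE = (19.29 − 7.18) / 19.29 × 100
IE = 12.11 / 19.29 × 100 = 62.8 %

62.8 %


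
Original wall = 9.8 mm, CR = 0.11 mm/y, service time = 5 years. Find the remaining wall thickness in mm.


Remaining wall = original − CR × time
t = 9.8 − 0.11*5 = 9.8 − 0.55 = 9.25 mm

9.25 mm


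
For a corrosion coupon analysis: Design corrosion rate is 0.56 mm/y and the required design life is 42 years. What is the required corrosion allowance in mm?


Corrosion allowance = CR × design life
CA = 0.56 * 42 = 23.52 mm

23.52 mm


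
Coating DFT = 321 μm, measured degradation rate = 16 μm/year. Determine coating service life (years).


Service life = thickness / degradation rate
Life = 321 / 16 = 20.1 years

20.1 years


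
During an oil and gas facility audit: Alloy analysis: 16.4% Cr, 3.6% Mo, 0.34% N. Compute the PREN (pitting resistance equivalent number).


Apply the PREN formula: PREN = Cr + 3.3*Mo + 16*N
PREN = 16.4 + 3.3*3.6 + 16*0.34
PREN = 16.4 + 11.88 + 5.44 = 33.72

33.72


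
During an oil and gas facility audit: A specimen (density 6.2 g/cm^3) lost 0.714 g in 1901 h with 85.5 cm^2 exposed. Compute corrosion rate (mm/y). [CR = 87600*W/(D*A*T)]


Apply the mm/y weight-loss relation: CR = 87600 * W / (D * A * T)
Numerator: 87600 * 0.714 = 62546.4
Denominator: 6.2 * 85.5 * 1901 = 1007720.1
CR = 62546.4 / 1007720.1 = 0.0621 mm/y

0.0621 mm/y


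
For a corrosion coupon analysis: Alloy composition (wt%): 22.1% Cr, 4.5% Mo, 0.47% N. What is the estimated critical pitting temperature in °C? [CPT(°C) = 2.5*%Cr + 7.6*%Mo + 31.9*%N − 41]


Apply the ASTM G48 empirical CPT estimate: CPT(°C) = 2.5*%Cr + 7.6*%Mo + 31.9*%N − 41
2.5*22.1 = 55.25; 7.6*4.5 = 34.2; 31.9*0.47 = 14.993
CPT = 55.25 + 34.2 + 14.993 − 41 = 63.443 °C
Rounded to 0.1 °C: CPT ≈ 63.4 °C

63.4 °C


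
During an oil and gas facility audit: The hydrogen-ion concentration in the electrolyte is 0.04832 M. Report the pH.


pH = −log10[H+]
pH = −log10(0.04832) = 1.32

1.32


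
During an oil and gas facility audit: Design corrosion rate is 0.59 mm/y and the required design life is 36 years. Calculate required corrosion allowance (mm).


Corrosion allowance = CR × design life
CA = 0.59 * 36 = 21.24 mm

21.24 mm


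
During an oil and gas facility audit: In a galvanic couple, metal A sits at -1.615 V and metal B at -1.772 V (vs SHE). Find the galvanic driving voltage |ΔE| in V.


Driving voltage is the absolute potential difference.
|ΔE| = |-1.615 − (-1.772)| = 0.157 V

0.157 V


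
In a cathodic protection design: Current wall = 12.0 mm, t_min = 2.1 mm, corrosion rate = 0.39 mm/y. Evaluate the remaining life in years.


Apply the remaining-life relation: RL = (t_current − t_min) / CR
RL = (12.0 − 2.1) / 0.39 = 9.9 / 0.39 = 25.4 years

25.4 years


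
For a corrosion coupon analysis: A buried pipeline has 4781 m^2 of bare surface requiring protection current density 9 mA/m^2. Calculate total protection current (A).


I = area * current density, then convert mA → A (÷1000)
I = 4781 * 9 / 1000 = 43.03 A

43.03 A


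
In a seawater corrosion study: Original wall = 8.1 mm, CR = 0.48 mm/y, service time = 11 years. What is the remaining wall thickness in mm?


Remaining wall = original − CR × time
t = 8.1 − 0.48*11 = 8.1 − 5.28 = 2.82 mm

2.82 mm


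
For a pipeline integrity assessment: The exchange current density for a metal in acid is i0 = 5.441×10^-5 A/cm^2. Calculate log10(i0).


i0 = 5.441×10^-5 A/cm^2
log10(i0) = -4.264

-4.264


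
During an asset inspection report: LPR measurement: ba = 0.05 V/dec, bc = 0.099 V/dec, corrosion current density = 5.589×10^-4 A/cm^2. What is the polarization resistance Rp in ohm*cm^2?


Apply the Stern-Geary equation: Rp = ba*bc / (2.303*icorr*(ba+bc))
ba*bc = 0.05*0.099 = 0.00495
ba+bc = 0.149; 2.303*icorr*(ba+bc) = 2.303*5.589×10^-4*0.149 = 1.9178486×10^-4
Rp = 0.00495 / 1.9178486×10^-4 = 25.8 ohm*cm^2

25.8 ohm*cm^2


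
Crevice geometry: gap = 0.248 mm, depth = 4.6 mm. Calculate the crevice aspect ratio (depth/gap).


Aspect ratio = depth / gap
Ratio = 4.6 / 0.248 = 18.5

18.5


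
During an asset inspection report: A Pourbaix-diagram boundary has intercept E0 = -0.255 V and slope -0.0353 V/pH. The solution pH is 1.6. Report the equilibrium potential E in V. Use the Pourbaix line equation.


Apply the Pourbaix line equation: E = E0 + slope*pH
E = -0.255 + (-0.0353)*1.6 = -0.255 + (-0.05648) = -0.31148 V
Rounded to 3 decimal places: E = -0.311 V

-0.311 V


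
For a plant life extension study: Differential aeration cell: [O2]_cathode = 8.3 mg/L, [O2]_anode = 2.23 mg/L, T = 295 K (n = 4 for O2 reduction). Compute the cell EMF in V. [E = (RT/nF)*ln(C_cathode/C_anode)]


Apply the Nernst concentration-cell relation: E = (RT/nF)*ln(C_cathode/C_anode)
RT/nF = 8.314*295/(4*96485) = 0.00635495 V
ln(8.3/2.23) = 1.31425
E = 0.00635495 * 1.31425 = 0.00835 V

0.00835 V


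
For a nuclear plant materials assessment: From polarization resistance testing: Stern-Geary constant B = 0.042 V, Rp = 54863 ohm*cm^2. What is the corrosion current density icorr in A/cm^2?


Apply the Stern-Geary relation: icorr = B / Rp
icorr = 0.042 / 54863 = 7.655×10^-7 A/cm^2

7.655×10^-7 A/cm^2


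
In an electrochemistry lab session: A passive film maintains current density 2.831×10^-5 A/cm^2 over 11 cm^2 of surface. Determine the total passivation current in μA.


I = i_pass * A, then convert A → μA (×10^6)
I = 2.831×10^-5 * 11 * 10^6 = 311.41 μA

311.41 μA


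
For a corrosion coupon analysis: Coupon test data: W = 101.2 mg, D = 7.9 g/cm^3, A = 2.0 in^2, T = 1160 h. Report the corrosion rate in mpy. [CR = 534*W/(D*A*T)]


Apply the mpy weight-loss relation: CR = 534 * W / (D * A * T)
Numerator: 534 * 101.2 = 54040.8
Denominator: 7.9 * 2.0 * 1160 = 18328.0
CR = 54040.8 / 18328.0 = 2.9485 mpy

2.9485 mpy


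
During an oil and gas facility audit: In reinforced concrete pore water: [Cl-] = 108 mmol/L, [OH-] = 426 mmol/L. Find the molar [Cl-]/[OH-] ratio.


Threshold parameter = [Cl-] / [OH-] (molar basis; both in mmol/L, so units cancel)
Ratio = 108 / 426 = 0.25

0.25


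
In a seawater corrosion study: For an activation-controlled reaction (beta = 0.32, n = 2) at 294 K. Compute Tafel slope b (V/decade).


Apply the Tafel slope relation: b = 2.303*R*T/(beta*n*F)
Numerator: 2.303 * 8.314 * 294 = 5629.26
Denominator: 0.32 * 2 * 96485 = 61750.4
b = 5629.26 / 61750.4 = 0.091 V/decade

0.091 V/decade


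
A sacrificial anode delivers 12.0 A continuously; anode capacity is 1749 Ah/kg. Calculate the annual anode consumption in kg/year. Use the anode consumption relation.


Annual consumption = current * hours per year / capacity
Rate = 12.0 * 8760 / 1749 = 60.1 kg/year

60.1 kg/year


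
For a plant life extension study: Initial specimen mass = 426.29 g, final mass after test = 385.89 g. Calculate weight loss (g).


Weight loss = initial − final
WL = 426.29 − 385.89 = 40.4 g

40.4 g


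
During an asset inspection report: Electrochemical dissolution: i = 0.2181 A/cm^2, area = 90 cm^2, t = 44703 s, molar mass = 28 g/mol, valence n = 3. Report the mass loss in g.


Apply Faraday's law: m = i*A*t*M / (n*F)
Total charge passed Q = i*A*t = 0.2181*90*44703 = 877475.187 C
m = Q*M/(n*F) = 877475.187*28/(3*96485) = 84.88126 g

84.88126 g


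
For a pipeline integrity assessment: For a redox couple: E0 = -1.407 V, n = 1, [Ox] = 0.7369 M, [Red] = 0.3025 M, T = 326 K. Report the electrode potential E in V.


Apply the Nernst equation: E = E0 + (RT/nF)*ln([Ox]/[Red])
Step 1: RT/nF = 8.314*326/(1*96485) = 0.02809104 V
Step 2: [Ox]/[Red] = 0.7369/0.3025 = 2.436033
Step 3: ln(2.436033) = 0.890371
Step 4: correction = 0.02809104 * 0.890371 = 0.025 V
E = -1.407 + 0.025 = -1.382 V

-1.382 V


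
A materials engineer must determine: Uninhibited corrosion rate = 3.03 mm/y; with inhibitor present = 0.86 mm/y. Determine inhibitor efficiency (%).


Apply the inhibitor-efficiency definition: IE = (CR_blank − CR_inh)/CR_blank × 100
IE = (3.03 − 0.86) / 3.03 × 100
IE = 2.17 / 3.03 × 100 = 71.6 %

71.6 %


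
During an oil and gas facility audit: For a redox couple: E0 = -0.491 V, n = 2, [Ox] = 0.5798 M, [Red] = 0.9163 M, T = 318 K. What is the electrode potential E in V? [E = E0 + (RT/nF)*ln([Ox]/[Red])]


Apply the Nernst equation: E = E0 + (RT/nF)*ln([Ox]/[Red])
Step 1: RT/nF = 8.314*318/(2*96485) = 0.01370084 V
Step 2: [Ox]/[Red] = 0.5798/0.9163 = 0.632762
Step 3: ln(0.632762) = -0.457661
Step 4: correction = 0.01370084 * -0.457661 = -0.006 V
E = -0.491 + -0.006 = -0.497 V

-0.497 V


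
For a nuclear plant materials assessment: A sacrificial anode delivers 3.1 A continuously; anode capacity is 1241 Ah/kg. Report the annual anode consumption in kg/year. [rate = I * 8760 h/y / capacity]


Annual consumption = current * hours per year / capacity
Rate = 3.1 * 8760 / 1241 = 21.9 kg/year

21.9 kg/year


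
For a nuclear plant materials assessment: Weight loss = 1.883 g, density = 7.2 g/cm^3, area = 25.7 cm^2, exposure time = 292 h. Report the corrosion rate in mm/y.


Apply the mm/y weight-loss relation: CR = 87600 * W / (D * A * T)
Numerator: 87600 * 1.883 = 164950.8
Denominator: 7.2 * 25.7 * 292 = 54031.68
CR = 164950.8 / 54031.68 = 3.0529 mm/y

3.0529 mm/y


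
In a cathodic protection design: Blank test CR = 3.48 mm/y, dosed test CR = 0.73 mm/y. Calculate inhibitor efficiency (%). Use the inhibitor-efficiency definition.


Apply the inhibitor-efficiency definition: IE = (CR_blank − CR_inh)/CR_blank × 100
IE = (3.48 − 0.73) / 3.48 × 100
IE = 2.75 / 3.48 × 100 = 79.0 %

79.0 %


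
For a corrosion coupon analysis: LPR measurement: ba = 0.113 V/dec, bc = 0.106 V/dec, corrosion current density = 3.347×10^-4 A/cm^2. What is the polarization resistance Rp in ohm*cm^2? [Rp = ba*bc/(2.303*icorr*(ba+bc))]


Apply the Stern-Geary equation: Rp = ba*bc / (2.303*icorr*(ba+bc))
ba*bc = 0.113*0.106 = 0.011978
ba+bc = 0.219; 2.303*icorr*(ba+bc) = 2.303*3.347×10^-4*0.219 = 1.6880829×10^-4
Rp = 0.011978 / 1.6880829×10^-4 = 71.0 ohm*cm^2

71.0 ohm*cm^2


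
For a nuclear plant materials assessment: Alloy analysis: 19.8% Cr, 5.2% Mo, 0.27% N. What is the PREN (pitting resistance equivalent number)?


Apply the PREN formula: PREN = Cr + 3.3*Mo + 16*N
PREN = 19.8 + 3.3*5.2 + 16*0.27
PREN = 19.8 + 17.16 + 4.32 = 41.28

41.28


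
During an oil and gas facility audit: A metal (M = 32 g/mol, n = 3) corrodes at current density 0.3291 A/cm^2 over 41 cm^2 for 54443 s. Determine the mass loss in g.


Apply Faraday's law: m = i*A*t*M / (n*F)
Total charge passed Q = i*A*t = 0.3291*41*54443 = 734604.8433 C
m = Q*M/(n*F) = 734604.8433*32/(3*96485) = 81.21247 g

81.21247 g


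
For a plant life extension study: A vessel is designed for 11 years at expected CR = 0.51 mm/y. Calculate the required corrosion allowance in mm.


Corrosion allowance = CR × design life
CA = 0.51 * 11 = 5.61 mm

5.61 mm


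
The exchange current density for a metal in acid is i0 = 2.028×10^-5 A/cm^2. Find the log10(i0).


i0 = 2.028×10^-5 A/cm^2
log10(i0) = -4.693

-4.693


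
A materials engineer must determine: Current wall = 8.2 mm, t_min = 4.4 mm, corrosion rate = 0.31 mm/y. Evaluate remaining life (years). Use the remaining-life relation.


Apply the remaining-life relation: RL = (t_current − t_min) / CR
RL = (8.2 − 4.4) / 0.31 = 3.8 / 0.31 = 12.3 years

12.3 years


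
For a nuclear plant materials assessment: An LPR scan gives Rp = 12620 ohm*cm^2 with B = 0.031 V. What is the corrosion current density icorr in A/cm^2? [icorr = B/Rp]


Apply the Stern-Geary relation: icorr = B / Rp
icorr = 0.031 / 12620 = 2.456×10^-6 A/cm^2

2.456×10^-6 A/cm^2


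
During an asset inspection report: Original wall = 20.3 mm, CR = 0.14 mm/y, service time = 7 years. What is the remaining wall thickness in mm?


Remaining wall = original − CR × time
t = 20.3 − 0.14*7 = 20.3 − 0.98 = 19.32 mm

19.32 mm


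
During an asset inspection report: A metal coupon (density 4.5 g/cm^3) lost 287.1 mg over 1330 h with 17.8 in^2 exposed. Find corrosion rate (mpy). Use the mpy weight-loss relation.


Apply the mpy weight-loss relation: CR = 534 * W / (D * A * T)
Numerator: 534 * 287.1 = 153311.4
Denominator: 4.5 * 17.8 * 1330 = 106533.0
CR = 153311.4 / 106533.0 = 1.439 mpy

1.439 mpy


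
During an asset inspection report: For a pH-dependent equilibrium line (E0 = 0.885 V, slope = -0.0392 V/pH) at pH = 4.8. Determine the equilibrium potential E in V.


Apply the Pourbaix line equation: E = E0 + slope*pH
E = 0.885 + (-0.0392)*4.8 = 0.885 + (-0.18816) = 0.69684 V
Rounded to 3 decimal places: E = 0.697 V

0.697 V


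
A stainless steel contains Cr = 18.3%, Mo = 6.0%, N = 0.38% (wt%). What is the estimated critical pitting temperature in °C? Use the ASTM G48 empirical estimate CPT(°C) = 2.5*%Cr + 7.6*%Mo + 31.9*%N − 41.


Apply the ASTM G48 empirical CPT estimate: CPT(°C) = 2.5*%Cr + 7.6*%Mo + 31.9*%N − 41
2.5*18.3 = 45.75; 7.6*6.0 = 45.6; 31.9*0.38 = 12.122
CPT = 45.75 + 45.6 + 12.122 − 41 = 62.472 °C
Rounded to 0.1 °C: CPT ≈ 62.5 °C

62.5 °C


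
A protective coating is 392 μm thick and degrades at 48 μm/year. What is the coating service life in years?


Service life = thickness / degradation rate
Life = 392 / 48 = 8.2 years

8.2 years


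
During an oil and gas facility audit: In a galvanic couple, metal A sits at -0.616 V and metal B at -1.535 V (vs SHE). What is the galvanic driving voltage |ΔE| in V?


Driving voltage is the absolute potential difference.
|ΔE| = |-0.616 − (-1.535)| = 0.919 V

0.919 V


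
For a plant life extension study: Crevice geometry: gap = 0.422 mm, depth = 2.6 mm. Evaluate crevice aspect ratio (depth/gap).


Aspect ratio = depth / gap
Ratio = 2.6 / 0.422 = 6.2

6.2


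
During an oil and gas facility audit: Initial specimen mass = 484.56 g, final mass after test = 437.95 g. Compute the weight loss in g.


Weight loss = initial − final
WL = 484.56 − 437.95 = 46.61 g

46.61 g


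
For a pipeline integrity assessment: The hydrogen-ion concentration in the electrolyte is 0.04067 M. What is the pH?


pH = −log10[H+]
pH = −log10(0.04067) = 1.39

1.39


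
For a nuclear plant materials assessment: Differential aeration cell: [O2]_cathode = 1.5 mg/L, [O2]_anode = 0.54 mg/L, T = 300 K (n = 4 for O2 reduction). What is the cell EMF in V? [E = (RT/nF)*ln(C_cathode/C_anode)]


Apply the Nernst concentration-cell relation: E = (RT/nF)*ln(C_cathode/C_anode)
RT/nF = 8.314*300/(4*96485) = 0.00646266 V
ln(1.5/0.54) = 1.02165
E = 0.00646266 * 1.02165 = 0.0066 V

0.0066 V


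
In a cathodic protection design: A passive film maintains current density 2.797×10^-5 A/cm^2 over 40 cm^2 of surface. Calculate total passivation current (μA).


I = i_pass * A, then convert A → μA (×10^6)
I = 2.797×10^-5 * 40 * 10^6 = 1118.8 μA

1118.8 μA


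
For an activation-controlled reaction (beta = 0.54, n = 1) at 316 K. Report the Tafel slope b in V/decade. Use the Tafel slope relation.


Apply the Tafel slope relation: b = 2.303*R*T/(beta*n*F)
Numerator: 2.303 * 8.314 * 316 = 6050.5
Denominator: 0.54 * 1 * 96485 = 52101.9
b = 6050.5 / 52101.9 = 0.116 V/decade

0.116 V/decade


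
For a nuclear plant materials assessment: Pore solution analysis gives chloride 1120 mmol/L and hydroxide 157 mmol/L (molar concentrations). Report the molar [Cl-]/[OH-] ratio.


Threshold parameter = [Cl-] / [OH-] (molar basis; both in mmol/L, so units cancel)
Ratio = 1120 / 157 = 7.13

7.13


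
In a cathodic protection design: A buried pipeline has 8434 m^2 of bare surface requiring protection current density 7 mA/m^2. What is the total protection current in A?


I = area * current density, then convert mA → A (÷1000)
I = 8434 * 7 / 1000 = 59.04 A

59.04 A


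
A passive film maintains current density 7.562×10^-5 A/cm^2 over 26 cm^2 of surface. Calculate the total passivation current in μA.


I = i_pass * A, then convert A → μA (×10^6)
I = 7.562×10^-5 * 26 * 10^6 = 1966.12 μA

1966.12 μA


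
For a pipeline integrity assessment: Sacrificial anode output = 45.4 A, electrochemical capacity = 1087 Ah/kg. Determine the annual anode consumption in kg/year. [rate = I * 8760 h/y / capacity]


Annual consumption = current * hours per year / capacity
Rate = 45.4 * 8760 / 1087 = 365.9 kg/year

365.9 kg/year


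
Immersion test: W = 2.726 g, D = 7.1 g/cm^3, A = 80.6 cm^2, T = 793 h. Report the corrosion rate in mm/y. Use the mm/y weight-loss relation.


Apply the mm/y weight-loss relation: CR = 87600 * W / (D * A * T)
Numerator: 87600 * 2.726 = 238797.6
Denominator: 7.1 * 80.6 * 793 = 453802.18
CR = 238797.6 / 453802.18 = 0.526215 mm/y

0.526215 mm/y


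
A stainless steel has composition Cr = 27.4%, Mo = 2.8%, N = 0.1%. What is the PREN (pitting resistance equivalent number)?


Apply the PREN formula: PREN = Cr + 3.3*Mo + 16*N
PREN = 27.4 + 3.3*2.8 + 16*0.1
PREN = 27.4 + 9.24 + 1.6 = 38.24

38.24


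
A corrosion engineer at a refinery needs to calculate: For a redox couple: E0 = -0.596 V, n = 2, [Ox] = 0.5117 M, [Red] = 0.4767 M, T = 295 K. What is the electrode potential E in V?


Apply the Nernst equation: E = E0 + (RT/nF)*ln([Ox]/[Red])
Step 1: RT/nF = 8.314*295/(2*96485) = 0.0127099 V
Step 2: [Ox]/[Red] = 0.5117/0.4767 = 1.073421
Step 3: ln(1.073421) = 0.070851
Step 4: correction = 0.0127099 * 0.070851 = 0.0009 V
E = -0.596 + 0.0009 = -0.5951 V

-0.5951 V


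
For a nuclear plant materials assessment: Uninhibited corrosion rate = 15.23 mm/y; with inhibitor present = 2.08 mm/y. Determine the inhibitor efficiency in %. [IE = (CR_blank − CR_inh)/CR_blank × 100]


Apply the inhibitor-efficiency definition: IE = (CR_blank − CR_inh)/CR_blank × 100
IE = (15.23 − 2.08) / 15.23 × 100
IE = 13.15 / 15.23 × 100 = 86.3 %

86.3 %


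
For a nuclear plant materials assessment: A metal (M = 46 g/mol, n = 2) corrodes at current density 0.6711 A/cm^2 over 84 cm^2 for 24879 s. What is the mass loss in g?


Apply Faraday's law: m = i*A*t*M / (n*F)
Total charge passed Q = i*A*t = 0.6711*84*24879 = 1402488.9396 C
m = Q*M/(n*F) = 1402488.9396*46/(2*96485) = 334.324 g

334.324 g


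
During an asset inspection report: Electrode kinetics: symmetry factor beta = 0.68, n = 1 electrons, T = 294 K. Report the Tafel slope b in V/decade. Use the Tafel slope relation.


Apply the Tafel slope relation: b = 2.303*R*T/(beta*n*F)
Numerator: 2.303 * 8.314 * 294 = 5629.26
Denominator: 0.68 * 1 * 96485 = 65609.8
b = 5629.26 / 65609.8 = 0.0858 V/decade

0.0858 V/decade


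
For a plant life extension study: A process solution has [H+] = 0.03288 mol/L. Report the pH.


pH = −log10[H+]
pH = −log10(0.03288) = 1.48

1.48


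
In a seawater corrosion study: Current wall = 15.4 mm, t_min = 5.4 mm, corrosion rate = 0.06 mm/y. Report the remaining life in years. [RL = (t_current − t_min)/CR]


Apply the remaining-life relation: RL = (t_current − t_min) / CR
RL = (15.4 − 5.4) / 0.06 = 10.0 / 0.06 = 166.7 years

166.7 years


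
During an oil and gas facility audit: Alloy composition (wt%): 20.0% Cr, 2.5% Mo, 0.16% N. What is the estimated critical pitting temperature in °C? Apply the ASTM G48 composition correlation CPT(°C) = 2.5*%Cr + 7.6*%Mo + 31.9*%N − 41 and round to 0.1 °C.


Apply the ASTM G48 empirical CPT estimate: CPT(°C) = 2.5*%Cr + 7.6*%Mo + 31.9*%N − 41
2.5*20.0 = 50; 7.6*2.5 = 19; 31.9*0.16 = 5.104
CPT = 50 + 19 + 5.104 − 41 = 33.104 °C
Rounded to 0.1 °C: CPT ≈ 33.1 °C

33.1 °C


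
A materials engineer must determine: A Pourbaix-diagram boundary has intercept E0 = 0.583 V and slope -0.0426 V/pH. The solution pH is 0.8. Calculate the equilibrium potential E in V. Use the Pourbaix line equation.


Apply the Pourbaix line equation: E = E0 + slope*pH
E = 0.583 + (-0.0426)*0.8 = 0.583 + (-0.03408) = 0.54892 V
Rounded to 3 decimal places: E = 0.549 V

0.549 V


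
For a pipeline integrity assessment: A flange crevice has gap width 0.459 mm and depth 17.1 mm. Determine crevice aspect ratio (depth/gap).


Aspect ratio = depth / gap
Ratio = 17.1 / 0.459 = 37.3

37.3


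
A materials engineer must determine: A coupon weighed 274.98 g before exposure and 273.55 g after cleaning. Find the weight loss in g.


Weight loss = initial − final
WL = 274.98 − 273.55 = 1.43 g

1.43 g


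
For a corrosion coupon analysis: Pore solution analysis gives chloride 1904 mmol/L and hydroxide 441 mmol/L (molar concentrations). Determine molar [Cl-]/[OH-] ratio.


Threshold parameter = [Cl-] / [OH-] (molar basis; both in mmol/L, so units cancel)
Ratio = 1904 / 441 = 4.32

4.32


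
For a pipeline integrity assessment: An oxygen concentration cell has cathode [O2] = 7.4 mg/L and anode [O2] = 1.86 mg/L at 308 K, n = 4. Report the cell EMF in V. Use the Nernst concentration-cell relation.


Apply the Nernst concentration-cell relation: E = (RT/nF)*ln(C_cathode/C_anode)
RT/nF = 8.314*308/(4*96485) = 0.006635 V
ln(7.4/1.86) = 1.3809
E = 0.006635 * 1.3809 = 0.00916 V

0.00916 V


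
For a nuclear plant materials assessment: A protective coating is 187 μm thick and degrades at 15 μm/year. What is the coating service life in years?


Service life = thickness / degradation rate
Life = 187 / 15 = 12.5 years

12.5 years


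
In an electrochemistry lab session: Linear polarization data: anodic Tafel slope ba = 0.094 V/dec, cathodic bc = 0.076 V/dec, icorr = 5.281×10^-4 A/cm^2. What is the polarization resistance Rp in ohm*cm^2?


Apply the Stern-Geary equation: Rp = ba*bc / (2.303*icorr*(ba+bc))
ba*bc = 0.094*0.076 = 0.007144
ba+bc = 0.17; 2.303*icorr*(ba+bc) = 2.303*5.281×10^-4*0.17 = 2.0675643×10^-4
Rp = 0.007144 / 2.0675643×10^-4 = 34.6 ohm*cm^2

34.6 ohm*cm^2


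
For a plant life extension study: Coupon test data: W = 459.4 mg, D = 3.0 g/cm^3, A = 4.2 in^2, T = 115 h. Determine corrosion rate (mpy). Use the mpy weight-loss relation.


Apply the mpy weight-loss relation: CR = 534 * W / (D * A * T)
Numerator: 534 * 459.4 = 245319.6
Denominator: 3.0 * 4.2 * 115 = 1449.0
CR = 245319.6 / 1449.0 = 169.3027 mpy

169.3027 mpy


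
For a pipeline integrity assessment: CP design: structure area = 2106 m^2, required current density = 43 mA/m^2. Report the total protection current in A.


I = area * current density, then convert mA → A (÷1000)
I = 2106 * 43 / 1000 = 90.56 A

90.56 A


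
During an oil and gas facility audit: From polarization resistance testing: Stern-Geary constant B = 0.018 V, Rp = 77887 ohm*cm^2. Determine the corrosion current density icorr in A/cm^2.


Apply the Stern-Geary relation: icorr = B / Rp
icorr = 0.018 / 77887 = 2.311×10^-7 A/cm^2

2.311×10^-7 A/cm^2


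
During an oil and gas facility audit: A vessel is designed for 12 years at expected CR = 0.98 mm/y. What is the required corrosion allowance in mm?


Corrosion allowance = CR × design life
CA = 0.98 * 12 = 11.76 mm

11.76 mm


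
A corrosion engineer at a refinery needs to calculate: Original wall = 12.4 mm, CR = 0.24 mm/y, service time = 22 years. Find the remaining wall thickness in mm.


Remaining wall = original − CR × time
t = 12.4 − 0.24*22 = 12.4 − 5.28 = 7.12 mm

7.12 mm


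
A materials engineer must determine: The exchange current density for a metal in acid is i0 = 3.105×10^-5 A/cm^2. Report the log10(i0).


i0 = 3.105×10^-5 A/cm^2
log10(i0) = -4.508

-4.508


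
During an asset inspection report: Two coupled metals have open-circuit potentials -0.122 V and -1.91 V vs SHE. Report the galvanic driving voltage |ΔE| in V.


Driving voltage is the absolute potential difference.
|ΔE| = |-0.122 − (-1.91)| = 1.788 V

1.788 V


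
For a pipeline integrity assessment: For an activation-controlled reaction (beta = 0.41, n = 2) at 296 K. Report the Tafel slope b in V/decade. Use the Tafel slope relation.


Apply the Tafel slope relation: b = 2.303*R*T/(beta*n*F)
Numerator: 2.303 * 8.314 * 296 = 5667.55
Denominator: 0.41 * 2 * 96485 = 79117.7
b = 5667.55 / 79117.7 = 0.0716 V/decade

0.0716 V/decade


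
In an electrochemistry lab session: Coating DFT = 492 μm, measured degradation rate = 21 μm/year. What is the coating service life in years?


Service life = thickness / degradation rate
Life = 492 / 21 = 23.4 years

23.4 years


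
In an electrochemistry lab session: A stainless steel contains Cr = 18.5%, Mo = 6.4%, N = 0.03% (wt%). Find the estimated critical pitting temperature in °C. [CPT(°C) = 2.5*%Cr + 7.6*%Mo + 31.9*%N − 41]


Apply the ASTM G48 empirical CPT estimate: CPT(°C) = 2.5*%Cr + 7.6*%Mo + 31.9*%N − 41
2.5*18.5 = 46.25; 7.6*6.4 = 48.64; 31.9*0.03 = 0.957
CPT = 46.25 + 48.64 + 0.957 − 41 = 54.847 °C
Rounded to 0.1 °C: CPT ≈ 54.8 °C

54.8 °C


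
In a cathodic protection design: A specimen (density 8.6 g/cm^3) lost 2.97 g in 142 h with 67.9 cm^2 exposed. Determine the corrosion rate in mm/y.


Apply the mm/y weight-loss relation: CR = 87600 * W / (D * A * T)
Numerator: 87600 * 2.97 = 260172.0
Denominator: 8.6 * 67.9 * 142 = 82919.48
CR = 260172.0 / 82919.48 = 3.13765 mm/y

3.13765 mm/y


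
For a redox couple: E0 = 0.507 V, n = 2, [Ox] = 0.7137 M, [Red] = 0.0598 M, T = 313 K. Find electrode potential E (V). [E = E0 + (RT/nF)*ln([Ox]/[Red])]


Apply the Nernst equation: E = E0 + (RT/nF)*ln([Ox]/[Red])
Step 1: RT/nF = 8.314*313/(2*96485) = 0.01348542 V
Step 2: [Ox]/[Red] = 0.7137/0.0598 = 11.934783
Step 3: ln(11.934783) = 2.479457
Step 4: correction = 0.01348542 * 2.479457 = 0.0334 V
E = 0.507 + 0.0334 = 0.5404 V

0.5404 V


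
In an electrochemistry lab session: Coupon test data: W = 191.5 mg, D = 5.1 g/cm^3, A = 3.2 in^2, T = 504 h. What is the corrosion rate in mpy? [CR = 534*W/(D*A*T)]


Apply the mpy weight-loss relation: CR = 534 * W / (D * A * T)
Numerator: 534 * 191.5 = 102261.0
Denominator: 5.1 * 3.2 * 504 = 8225.28
CR = 102261.0 / 8225.28 = 12.43253 mpy

12.43253 mpy


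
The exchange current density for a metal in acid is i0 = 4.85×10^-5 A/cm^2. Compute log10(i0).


i0 = 4.85×10^-5 A/cm^2
log10(i0) = -4.314

-4.314


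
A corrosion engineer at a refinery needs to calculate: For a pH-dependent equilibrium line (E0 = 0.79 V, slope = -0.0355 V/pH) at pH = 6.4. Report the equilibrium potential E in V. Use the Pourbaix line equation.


Apply the Pourbaix line equation: E = E0 + slope*pH
E = 0.79 + (-0.0355)*6.4 = 0.79 + (-0.2272) = 0.5628 V
Rounded to 3 decimal places: E = 0.563 V

0.563 V


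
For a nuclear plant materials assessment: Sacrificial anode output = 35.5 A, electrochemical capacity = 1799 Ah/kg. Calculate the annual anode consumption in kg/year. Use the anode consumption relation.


Annual consumption = current * hours per year / capacity
Rate = 35.5 * 8760 / 1799 = 172.9 kg/year

172.9 kg/year


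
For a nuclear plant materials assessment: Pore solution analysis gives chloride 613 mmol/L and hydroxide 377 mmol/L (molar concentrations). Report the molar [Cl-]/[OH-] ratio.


Threshold parameter = [Cl-] / [OH-] (molar basis; both in mmol/L, so units cancel)
Ratio = 613 / 377 = 1.63

1.63


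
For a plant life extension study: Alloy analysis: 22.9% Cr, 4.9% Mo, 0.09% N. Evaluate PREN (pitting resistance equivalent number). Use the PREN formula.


Apply the PREN formula: PREN = Cr + 3.3*Mo + 16*N
PREN = 22.9 + 3.3*4.9 + 16*0.09
PREN = 22.9 + 16.17 + 1.44 = 40.51

40.51


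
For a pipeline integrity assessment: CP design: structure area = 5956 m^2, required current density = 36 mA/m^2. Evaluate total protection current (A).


I = area * current density, then convert mA → A (÷1000)
I = 5956 * 36 / 1000 = 214.42 A

214.42 A


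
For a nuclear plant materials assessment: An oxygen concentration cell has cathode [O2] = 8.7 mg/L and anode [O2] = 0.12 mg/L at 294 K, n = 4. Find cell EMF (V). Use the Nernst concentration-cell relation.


Apply the Nernst concentration-cell relation: E = (RT/nF)*ln(C_cathode/C_anode)
RT/nF = 8.314*294/(4*96485) = 0.00633341 V
ln(8.7/0.12) = 4.28359
E = 0.00633341 * 4.28359 = 0.02713 V

0.02713 V
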